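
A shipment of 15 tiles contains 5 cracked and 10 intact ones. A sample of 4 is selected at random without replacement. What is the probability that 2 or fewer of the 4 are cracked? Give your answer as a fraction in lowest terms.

Total selections: C(15,4) = 1365.
Count the complement (more than 2 cracked): C(5,3)·C(10,1) + C(5,4)·C(10,0) = 100 + 5 = 105.
Probability = 1 − 105/1365 = 1260/1365 = 12/13.

12/13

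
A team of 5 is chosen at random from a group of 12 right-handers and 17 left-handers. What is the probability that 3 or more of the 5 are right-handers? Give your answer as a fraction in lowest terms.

Total selections: C(29,5) = 118755.
Favorable selections (3 or more right-handers): C(12,3)·C(17,2) + C(12,4)·C(17,1) + C(12,5)·C(17,0) = 29920 + 8415 + 792 = 39127.
Probability = 39127/118755.

39127/118755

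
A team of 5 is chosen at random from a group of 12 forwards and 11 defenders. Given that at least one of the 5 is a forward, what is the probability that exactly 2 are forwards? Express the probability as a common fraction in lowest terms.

Work in counts. Selections with at least one forward: C(23,5) − C(11,5) = 33649 − 462 = 33187.
Of those, selections where exactly 2 are forwards: C(12,2)·C(11,3) = 66·165 = 10890.
Conditional probability = 10890/33187 = 990/3017.

990/3017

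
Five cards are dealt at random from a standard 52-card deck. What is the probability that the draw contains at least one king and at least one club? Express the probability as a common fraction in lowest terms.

229297/866320

There are C(52,5) = 2598960 possible draws.
By inclusion-exclusion on the complements, draws missing all kings or all clubs: C(48,5) + C(39,5) − C(36,5) = 1712304 + 575757 − 376992 = 1911069.
So draws with at least one of each: 2598960 − 1911069 = 687891, probability 687891/2598960 = 229297/866320.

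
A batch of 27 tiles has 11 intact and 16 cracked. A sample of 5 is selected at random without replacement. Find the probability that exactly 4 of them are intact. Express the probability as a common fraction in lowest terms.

176/2691

There are C(27,5) = 80730 ways to choose 5 from 27.
Selections with exactly 4 intact: choose 4 of the 11 intact and 1 of the 16 cracked, C(11,4)·C(16,1) = 330·16 = 5280.
Probability = 5280/80730 = 176/2691.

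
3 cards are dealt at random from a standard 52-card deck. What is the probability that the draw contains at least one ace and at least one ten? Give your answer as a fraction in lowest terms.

There are C(52,3) = 22100 possible draws.
By inclusion-exclusion on the complements, draws missing all aces or all tens: C(48,3) + C(48,3) − C(44,3) = 17296 + 17296 − 13244 = 21348.
So draws with at least one of each: 22100 − 21348 = 752, probability 752/22100 = 188/5525.

188/5525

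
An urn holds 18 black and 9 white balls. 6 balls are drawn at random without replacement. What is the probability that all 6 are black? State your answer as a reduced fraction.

238/3795

There are C(27,6) = 296010 possible selections.
Selections with all black: C(18,6) = 18564.
Probability = 18564/296010 = 238/3795.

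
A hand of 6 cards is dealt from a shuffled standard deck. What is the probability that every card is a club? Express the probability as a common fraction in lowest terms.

There are C(52,6) = 20358520 possible 6-card hands.
Hands that are all clubs: C(13,6) = 1716.
Probability = 1716/20358520 = 33/391510.

33/391510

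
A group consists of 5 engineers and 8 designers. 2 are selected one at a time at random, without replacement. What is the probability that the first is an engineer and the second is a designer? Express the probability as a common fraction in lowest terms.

10/39

Multiply the conditional probabilities at each draw: 5/13 · 8/12 = 40/156 = 10/39.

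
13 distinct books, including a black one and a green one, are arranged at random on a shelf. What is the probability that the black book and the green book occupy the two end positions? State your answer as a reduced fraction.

1/78

There are 13! = 6227020800 arrangements.
Place the black book and the green book at the ends in 2 ways, arrange the remaining 11 in 11! = 39916800 ways: 2·39916800 = 79833600.
Probability = 79833600/6227020800 = 1/78.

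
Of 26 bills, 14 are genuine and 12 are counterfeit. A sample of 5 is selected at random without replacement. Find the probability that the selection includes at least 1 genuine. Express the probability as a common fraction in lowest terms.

1477/1495

There are C(26,5) = 65780 ways to choose the 5.
Favorable selections (at least 1 genuine): C(14,1)·C(12,4) + C(14,2)·C(12,3) + C(14,3)·C(12,2) + C(14,4)·C(12,1) + C(14,5)·C(12,0) = 6930 + 20020 + 24024 + 12012 + 2002 = 64988.
Probability = 64988/65780 = 1477/1495.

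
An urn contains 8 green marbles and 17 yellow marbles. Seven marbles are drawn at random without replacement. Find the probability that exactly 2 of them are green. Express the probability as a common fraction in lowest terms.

Total number of selections: C(25,7) = 480700.
Selections with exactly 2 green: choose 2 of the 8 green and 5 of the 17 yellow, C(8,2)·C(17,5) = 28·6188 = 173264.
Probability = 173264/480700 = 43316/120175.

43316/120175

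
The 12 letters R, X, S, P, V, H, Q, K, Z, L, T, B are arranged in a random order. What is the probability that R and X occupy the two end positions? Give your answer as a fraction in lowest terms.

There are 12! = 479001600 arrangements.
Place R and X at the ends in 2 ways, arrange the remaining 10 in 10! = 3628800 ways: 2·3628800 = 7257600.
Probability = 7257600/479001600 = 1/66.

1/66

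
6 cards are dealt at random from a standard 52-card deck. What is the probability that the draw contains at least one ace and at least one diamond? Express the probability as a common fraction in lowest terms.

6772177/20358520

There are C(52,6) = 20358520 possible draws.
By inclusion-exclusion on the complements, draws missing all aces or all diamonds: C(48,6) + C(39,6) − C(36,6) = 12271512 + 3262623 − 1947792 = 13586343.
So draws with at least one of each: 20358520 − 13586343 = 6772177, probability 6772177/20358520.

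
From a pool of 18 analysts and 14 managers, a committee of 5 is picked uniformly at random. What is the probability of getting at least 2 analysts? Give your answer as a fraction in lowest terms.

6477/7192

There are C(32,5) = 201376 ways to choose the 5.
Count the complement (fewer than 2 analysts): C(18,0)·C(14,5) + C(18,1)·C(14,4) = 2002 + 18018 = 20020.
Probability = 1 − 20020/201376 = 181356/201376 = 6477/7192.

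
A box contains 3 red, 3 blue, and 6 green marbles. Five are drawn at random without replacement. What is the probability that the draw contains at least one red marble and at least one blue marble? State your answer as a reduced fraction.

There are C(12,5) = 792 possible draws.
By inclusion-exclusion on the complements, draws missing all red or all blue: C(9,5) + C(9,5) − C(6,5) = 126 + 126 − 6 = 246.
So draws with at least one of each: 792 − 246 = 546, probability 546/792 = 91/132.

91/132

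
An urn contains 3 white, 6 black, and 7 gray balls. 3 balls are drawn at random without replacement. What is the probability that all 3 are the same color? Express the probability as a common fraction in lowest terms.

1/10

There are C(16,3) = 560 ways to draw 3 balls.
All same color: C(3,3) + C(6,3) + C(7,3) = 1 + 20 + 35 = 56.
Probability = 56/560 = 1/10.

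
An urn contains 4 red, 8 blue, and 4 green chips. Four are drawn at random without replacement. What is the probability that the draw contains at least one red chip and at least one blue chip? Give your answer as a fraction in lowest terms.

There are C(16,4) = 1820 possible draws.
By inclusion-exclusion on the complements, draws missing all red or all blue: C(12,4) + C(8,4) − C(4,4) = 495 + 70 − 1 = 564.
So draws with at least one of each: 1820 − 564 = 1256, probability 1256/1820 = 314/455.

314/455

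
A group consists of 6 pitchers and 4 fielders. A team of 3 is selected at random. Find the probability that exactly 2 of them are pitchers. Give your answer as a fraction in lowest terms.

Total number of selections: C(10,3) = 120.
Selections with exactly 2 pitchers: choose 2 of the 6 pitchers and 1 of the 4 fielders, C(6,2)·C(4,1) = 15·4 = 60.
Probability = 60/120 = 1/2.

1/2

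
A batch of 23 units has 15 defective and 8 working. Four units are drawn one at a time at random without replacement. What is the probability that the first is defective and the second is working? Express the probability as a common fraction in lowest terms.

Multiply the conditional probabilities at each draw: 15/23 · 8/22 = 120/506 = 60/253.

60/253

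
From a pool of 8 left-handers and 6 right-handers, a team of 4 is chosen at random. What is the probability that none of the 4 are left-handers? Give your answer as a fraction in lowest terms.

15/1001

There are C(14,4) = 1001 possible selections.
Selections with no left-handers (all right-handers): C(6,4) = 15.
Probability = 15/1001.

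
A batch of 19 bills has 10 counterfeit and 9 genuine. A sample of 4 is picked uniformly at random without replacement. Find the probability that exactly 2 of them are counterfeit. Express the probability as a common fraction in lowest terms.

There are C(19,4) = 3876 ways to choose 4 from 19.
Selections with exactly 2 counterfeit: choose 2 of the 10 counterfeit and 2 of the 9 genuine, C(10,2)·C(9,2) = 45·36 = 1620.
Probability = 1620/3876 = 135/323.

135/323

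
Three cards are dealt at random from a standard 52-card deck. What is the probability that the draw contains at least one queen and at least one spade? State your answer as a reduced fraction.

There are C(52,3) = 22100 possible draws.
By inclusion-exclusion on the complements, draws missing all queens or all spades: C(48,3) + C(39,3) − C(36,3) = 17296 + 9139 − 7140 = 19295.
So draws with at least one of each: 22100 − 19295 = 2805, probability 2805/22100 = 33/260.

33/260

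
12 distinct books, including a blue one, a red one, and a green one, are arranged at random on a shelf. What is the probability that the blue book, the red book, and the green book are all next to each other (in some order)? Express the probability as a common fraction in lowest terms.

1/22

There are 12! = 479001600 arrangements.
Treat the three as one block: 10! placements × 3! orders within the block = 3628800·6 = 21772800.
Probability = 21772800/479001600 = 1/22.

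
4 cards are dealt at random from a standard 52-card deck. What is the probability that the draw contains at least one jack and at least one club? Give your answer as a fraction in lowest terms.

52799/270725

There are C(52,4) = 270725 possible draws.
By inclusion-exclusion on the complements, draws missing all jacks or all clubs: C(48,4) + C(39,4) − C(36,4) = 194580 + 82251 − 58905 = 217926.
So draws with at least one of each: 270725 − 217926 = 52799, probability 52799/270725.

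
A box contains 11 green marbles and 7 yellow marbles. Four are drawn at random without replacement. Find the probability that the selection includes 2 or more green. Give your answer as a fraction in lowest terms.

There are C(18,4) = 3060 ways to choose the 4.
Count the complement (fewer than 2 green): C(11,0)·C(7,4) + C(11,1)·C(7,3) = 35 + 385 = 420.
Probability = 1 − 420/3060 = 2640/3060 = 44/51.

44/51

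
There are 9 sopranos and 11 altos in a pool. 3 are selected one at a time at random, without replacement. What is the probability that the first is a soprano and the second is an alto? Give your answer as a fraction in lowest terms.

Multiply the conditional probabilities at each draw: 9/20 · 11/19 = 99/380.

99/380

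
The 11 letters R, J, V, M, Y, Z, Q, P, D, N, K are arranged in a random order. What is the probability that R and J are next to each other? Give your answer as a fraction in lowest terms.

2/11

There are 11! = 39916800 arrangements.
Treat R and J as a block: 10! arrangements of the blocks × 2 orders within the block = 2·3628800 = 7257600.
Probability = 7257600/39916800 = 2/11.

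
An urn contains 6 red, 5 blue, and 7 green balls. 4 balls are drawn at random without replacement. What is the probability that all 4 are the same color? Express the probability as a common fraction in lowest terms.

11/612

There are C(18,4) = 3060 ways to draw 4 balls.
All same color: C(6,4) + C(5,4) + C(7,4) = 15 + 5 + 35 = 55.
Probability = 55/3060 = 11/612.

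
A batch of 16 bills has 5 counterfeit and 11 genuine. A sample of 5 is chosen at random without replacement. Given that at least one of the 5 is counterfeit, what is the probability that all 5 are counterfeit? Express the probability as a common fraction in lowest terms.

Work in counts. Selections with at least one counterfeit: C(16,5) − C(11,5) = 4368 − 462 = 3906.
Of those, selections where all 5 are counterfeit: C(5,5) = 1.
Conditional probability = 1/3906.

1/3906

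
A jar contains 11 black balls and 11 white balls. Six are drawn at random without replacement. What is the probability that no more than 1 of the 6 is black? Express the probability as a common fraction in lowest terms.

24/323

Total selections: C(22,6) = 74613.
Favorable selections (no more than 1 black): C(11,0)·C(11,6) + C(11,1)·C(11,5) = 462 + 5082 = 5544.
Probability = 5544/74613 = 24/323.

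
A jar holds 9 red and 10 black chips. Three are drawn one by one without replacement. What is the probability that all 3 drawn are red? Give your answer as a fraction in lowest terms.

Multiply the conditional probabilities at each draw: 9/19 · 8/18 · 7/17 = 504/5814 = 28/323.

28/323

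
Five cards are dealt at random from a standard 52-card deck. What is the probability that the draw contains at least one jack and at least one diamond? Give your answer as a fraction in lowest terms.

There are C(52,5) = 2598960 possible draws.
By inclusion-exclusion on the complements, draws missing all jacks or all diamonds: C(48,5) + C(39,5) − C(36,5) = 1712304 + 575757 − 376992 = 1911069.
So draws with at least one of each: 2598960 − 1911069 = 687891, probability 687891/2598960 = 229297/866320.

229297/866320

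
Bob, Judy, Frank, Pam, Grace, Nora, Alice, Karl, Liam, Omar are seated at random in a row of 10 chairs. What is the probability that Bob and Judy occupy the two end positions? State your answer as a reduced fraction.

There are 10! = 3628800 arrangements.
Place Bob and Judy at the ends in 2 ways, arrange the remaining 8 in 8! = 40320 ways: 2·40320 = 80640.
Probability = 80640/3628800 = 1/45.

1/45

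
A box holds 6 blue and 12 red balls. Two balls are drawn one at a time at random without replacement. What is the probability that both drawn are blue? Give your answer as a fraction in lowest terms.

Multiply the conditional probabilities at each draw: 6/18 · 5/17 = 30/306 = 5/51.

5/51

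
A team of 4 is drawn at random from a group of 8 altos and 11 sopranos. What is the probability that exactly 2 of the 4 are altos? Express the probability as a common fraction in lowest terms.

The sample space is all 4-subsets of the 19: C(19,4) = 3876.
Selections with exactly 2 altos: choose 2 of the 8 altos and 2 of the 11 sopranos, C(8,2)·C(11,2) = 28·55 = 1540.
Probability = 1540/3876 = 385/969.

385/969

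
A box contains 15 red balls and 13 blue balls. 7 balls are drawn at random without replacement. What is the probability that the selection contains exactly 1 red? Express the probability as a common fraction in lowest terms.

There are C(28,7) = 1184040 ways to choose 7 from 28.
Selections with exactly 1 red: choose 1 of the 15 red and 6 of the 13 blue, C(15,1)·C(13,6) = 15·1716 = 25740.
Probability = 25740/1184040 = 1/46.

1/46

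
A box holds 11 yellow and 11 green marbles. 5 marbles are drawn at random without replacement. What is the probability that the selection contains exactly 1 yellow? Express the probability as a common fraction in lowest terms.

55/399

There are C(22,5) = 26334 ways to choose 5 from 22.
Selections with exactly 1 yellow: choose 1 of the 11 yellow and 4 of the 11 green, C(11,1)·C(11,4) = 11·330 = 3630.
Probability = 3630/26334 = 55/399.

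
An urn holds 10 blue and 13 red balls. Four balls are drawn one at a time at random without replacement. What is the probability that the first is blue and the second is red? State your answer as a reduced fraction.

65/253

Multiply the conditional probabilities at each draw: 10/23 · 13/22 = 130/506 = 65/253.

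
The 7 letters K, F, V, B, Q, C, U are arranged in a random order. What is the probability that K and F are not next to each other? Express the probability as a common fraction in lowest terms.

5/7

There are 7! = 5040 arrangements.
Arrangements with K and F adjacent: 2·6! = 1440.
So not adjacent: 5040 − 1440 = 3600, probability 3600/5040 = 5/7.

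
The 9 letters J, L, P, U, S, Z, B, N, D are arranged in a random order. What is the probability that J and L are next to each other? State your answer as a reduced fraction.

There are 9! = 362880 arrangements.
Treat J and L as a block: 8! arrangements of the blocks × 2 orders within the block = 2·40320 = 80640.
Probability = 80640/362880 = 2/9.

2/9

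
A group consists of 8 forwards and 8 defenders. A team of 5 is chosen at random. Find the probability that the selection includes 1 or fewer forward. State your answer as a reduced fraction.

There are C(16,5) = 4368 ways to choose the 5.
Favorable selections (1 or fewer forward): C(8,0)·C(8,5) + C(8,1)·C(8,4) = 56 + 560 = 616.
Probability = 616/4368 = 11/78.

11/78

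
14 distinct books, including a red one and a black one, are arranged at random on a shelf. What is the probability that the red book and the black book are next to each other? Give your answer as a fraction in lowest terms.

1/7

There are 14! = 87178291200 arrangements.
Treat the red book and the black book as a block: 13! arrangements of the blocks × 2 orders within the block = 2·6227020800 = 12454041600.
Probability = 12454041600/87178291200 = 1/7.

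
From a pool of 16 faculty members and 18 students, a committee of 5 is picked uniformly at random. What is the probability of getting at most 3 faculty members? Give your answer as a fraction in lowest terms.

591/682

Total selections: C(34,5) = 278256.
Count the complement (more than 3 faculty members): C(16,4)·C(18,1) + C(16,5)·C(18,0) = 32760 + 4368 = 37128.
Probability = 1 − 37128/278256 = 241128/278256 = 591/682.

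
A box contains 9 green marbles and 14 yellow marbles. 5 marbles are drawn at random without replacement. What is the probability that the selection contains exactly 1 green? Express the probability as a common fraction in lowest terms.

117/437

The sample space is all 5-subsets of the 23: C(23,5) = 33649.
Selections with exactly 1 green: choose 1 of the 9 green and 4 of the 14 yellow, C(9,1)·C(14,4) = 9·1001 = 9009.
Probability = 9009/33649 = 117/437.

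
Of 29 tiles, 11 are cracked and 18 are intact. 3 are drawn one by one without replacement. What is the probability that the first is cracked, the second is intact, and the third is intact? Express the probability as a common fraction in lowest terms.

Multiply the conditional probabilities at each draw: 11/29 · 18/28 · 17/27 = 3366/21924 = 187/1218.

187/1218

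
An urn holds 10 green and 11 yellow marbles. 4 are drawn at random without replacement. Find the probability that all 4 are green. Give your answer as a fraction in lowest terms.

There are C(21,4) = 5985 possible selections.
Selections with all green: C(10,4) = 210.
Probability = 210/5985 = 2/57.

2/57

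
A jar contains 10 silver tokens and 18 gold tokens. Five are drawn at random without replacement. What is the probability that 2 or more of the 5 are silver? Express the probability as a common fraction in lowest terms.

821/1365

Total selections: C(28,5) = 98280.
Count the complement (fewer than 2 silver): C(10,0)·C(18,5) + C(10,1)·C(18,4) = 8568 + 30600 = 39168.
Probability = 1 − 39168/98280 = 59112/98280 = 821/1365.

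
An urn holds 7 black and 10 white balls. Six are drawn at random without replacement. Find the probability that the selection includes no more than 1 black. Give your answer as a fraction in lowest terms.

There are C(17,6) = 12376 ways to choose the 6.
Favorable selections (no more than 1 black): C(7,0)·C(10,6) + C(7,1)·C(10,5) = 210 + 1764 = 1974.
Probability = 1974/12376 = 141/884.

141/884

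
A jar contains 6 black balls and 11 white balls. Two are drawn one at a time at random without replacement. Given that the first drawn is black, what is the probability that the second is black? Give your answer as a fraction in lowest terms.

5/16

After removing one black, 16 remain: 5 black and 11 white.
So the probability the next is black is 5/16.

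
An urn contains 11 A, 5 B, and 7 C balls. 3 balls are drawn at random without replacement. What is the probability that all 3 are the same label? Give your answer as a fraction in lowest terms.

30/253

There are C(23,3) = 1771 ways to draw 3 balls.
All same label: C(11,3) + C(5,3) + C(7,3) = 165 + 10 + 35 = 210.
Probability = 210/1771 = 30/253.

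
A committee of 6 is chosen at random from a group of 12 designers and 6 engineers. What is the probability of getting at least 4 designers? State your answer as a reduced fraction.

4367/6188

Total selections: C(18,6) = 18564.
Favorable selections (at least 4 designers): C(12,4)·C(6,2) + C(12,5)·C(6,1) + C(12,6)·C(6,0) = 7425 + 4752 + 924 = 13101.
Probability = 13101/18564 = 4367/6188.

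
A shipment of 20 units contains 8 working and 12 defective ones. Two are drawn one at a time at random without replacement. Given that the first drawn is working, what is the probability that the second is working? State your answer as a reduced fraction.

After removing one working, 19 remain: 7 working and 12 defective.
So the probability the next is working is 7/19.

7/19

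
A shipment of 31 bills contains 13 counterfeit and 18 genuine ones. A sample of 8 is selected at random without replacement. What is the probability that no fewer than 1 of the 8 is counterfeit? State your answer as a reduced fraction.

There are C(31,8) = 7888725 ways to choose the 8.
The complement is all 8 are genuine: C(18,8) = 43758.
Probability = 1 − 43758/7888725 = 7844967/7888725 = 67051/67425.

67051/67425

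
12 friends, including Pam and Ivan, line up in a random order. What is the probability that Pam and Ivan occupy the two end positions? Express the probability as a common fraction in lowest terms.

1/66

There are 12! = 479001600 arrangements.
Place Pam and Ivan at the ends in 2 ways, arrange the remaining 10 in 10! = 3628800 ways: 2·3628800 = 7257600.
Probability = 7257600/479001600 = 1/66.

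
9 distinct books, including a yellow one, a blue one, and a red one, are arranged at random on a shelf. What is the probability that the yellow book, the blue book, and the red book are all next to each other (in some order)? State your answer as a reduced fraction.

1/12

There are 9! = 362880 arrangements.
Treat the three as one block: 7! placements × 3! orders within the block = 5040·6 = 30240.
Probability = 30240/362880 = 1/12.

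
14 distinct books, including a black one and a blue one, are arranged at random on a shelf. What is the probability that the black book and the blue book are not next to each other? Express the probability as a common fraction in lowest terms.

6/7

There are 14! = 87178291200 arrangements.
Arrangements with the black book and the blue book adjacent: 2·13! = 12454041600.
So not adjacent: 87178291200 − 12454041600 = 74724249600, probability 74724249600/87178291200 = 6/7.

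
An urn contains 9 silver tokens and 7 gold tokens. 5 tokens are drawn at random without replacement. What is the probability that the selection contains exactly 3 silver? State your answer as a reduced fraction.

Total number of selections: C(16,5) = 4368.
Selections with exactly 3 silver: choose 3 of the 9 silver and 2 of the 7 gold, C(9,3)·C(7,2) = 84·21 = 1764.
Probability = 1764/4368 = 21/52.

21/52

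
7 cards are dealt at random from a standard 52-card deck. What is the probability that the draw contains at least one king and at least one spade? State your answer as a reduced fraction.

There are C(52,7) = 133784560 possible draws.
By inclusion-exclusion on the complements, draws missing all kings or all spades: C(48,7) + C(39,7) − C(36,7) = 73629072 + 15380937 − 8347680 = 80662329.
So draws with at least one of each: 133784560 − 80662329 = 53122231, probability 53122231/133784560.

53122231/133784560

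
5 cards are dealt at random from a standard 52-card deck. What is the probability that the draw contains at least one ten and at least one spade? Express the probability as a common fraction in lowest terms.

There are C(52,5) = 2598960 possible draws.
By inclusion-exclusion on the complements, draws missing all tens or all spades: C(48,5) + C(39,5) − C(36,5) = 1712304 + 575757 − 376992 = 1911069.
So draws with at least one of each: 2598960 − 1911069 = 687891, probability 687891/2598960 = 229297/866320.

229297/866320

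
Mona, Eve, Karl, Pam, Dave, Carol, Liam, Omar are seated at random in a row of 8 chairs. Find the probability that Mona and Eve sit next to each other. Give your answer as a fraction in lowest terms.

1/4

There are 8! = 40320 arrangements.
Treat Mona and Eve as a block: 7! arrangements of the blocks × 2 orders within the block = 2·5040 = 10080.
Probability = 10080/40320 = 1/4.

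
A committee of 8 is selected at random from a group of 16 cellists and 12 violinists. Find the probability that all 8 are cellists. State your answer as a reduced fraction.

2/483

There are C(28,8) = 3108105 possible selections.
Selections with all cellists: C(16,8) = 12870.
Probability = 12870/3108105 = 2/483.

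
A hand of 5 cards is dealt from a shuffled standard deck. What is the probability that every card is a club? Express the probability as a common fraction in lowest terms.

33/66640

There are C(52,5) = 2598960 possible 5-card hands.
Hands that are all clubs: C(13,5) = 1287.
Probability = 1287/2598960 = 33/66640.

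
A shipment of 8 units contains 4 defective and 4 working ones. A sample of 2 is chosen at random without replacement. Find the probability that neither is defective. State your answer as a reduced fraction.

3/14

There are C(8,2) = 28 possible selections.
Selections with no defective (all working): C(4,2) = 6.
Probability = 6/28 = 3/14.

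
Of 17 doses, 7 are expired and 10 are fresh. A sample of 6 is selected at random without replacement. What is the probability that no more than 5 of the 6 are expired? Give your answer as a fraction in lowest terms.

There are C(17,6) = 12376 ways to choose the 6.
The complement is exactly 6 expired: C(7,6)·C(10,0) = 7.
Probability = 1 − 7/12376 = 12369/12376 = 1767/1768.

1767/1768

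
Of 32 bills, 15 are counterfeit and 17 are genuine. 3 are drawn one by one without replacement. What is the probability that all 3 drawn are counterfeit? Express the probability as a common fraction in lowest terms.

91/992

Multiply the conditional probabilities at each draw: 15/32 · 14/31 · 13/30 = 2730/29760 = 91/992.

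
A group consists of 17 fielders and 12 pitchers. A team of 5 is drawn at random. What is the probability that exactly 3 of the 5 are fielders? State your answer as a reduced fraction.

There are C(29,5) = 118755 ways to choose 5 from 29.
Selections with exactly 3 fielders: choose 3 of the 17 fielders and 2 of the 12 pitchers, C(17,3)·C(12,2) = 680·66 = 44880.
Probability = 44880/118755 = 2992/7917.

2992/7917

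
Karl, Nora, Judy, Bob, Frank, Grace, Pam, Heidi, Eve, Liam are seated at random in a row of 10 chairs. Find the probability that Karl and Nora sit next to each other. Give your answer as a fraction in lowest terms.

1/5

There are 10! = 3628800 arrangements.
Treat Karl and Nora as a block: 9! arrangements of the blocks × 2 orders within the block = 2·362880 = 725760.
Probability = 725760/3628800 = 1/5.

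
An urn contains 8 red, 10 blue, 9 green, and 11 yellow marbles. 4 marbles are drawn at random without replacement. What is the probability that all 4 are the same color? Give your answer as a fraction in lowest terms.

736/73815

There are C(38,4) = 73815 ways to draw 4 marbles.
All same color: C(8,4) + C(10,4) + C(9,4) + C(11,4) = 70 + 210 + 126 + 330 = 736.
Probability = 736/73815.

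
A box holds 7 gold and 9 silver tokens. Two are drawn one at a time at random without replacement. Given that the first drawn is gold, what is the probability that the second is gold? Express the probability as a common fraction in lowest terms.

After removing one gold, 15 remain: 6 gold and 9 silver.
So the probability the next is gold is 6/15 = 2/5.

2/5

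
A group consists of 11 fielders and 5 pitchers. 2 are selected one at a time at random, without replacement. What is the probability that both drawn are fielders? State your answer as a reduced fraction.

Multiply the conditional probabilities at each draw: 11/16 · 10/15 = 110/240 = 11/24.

11/24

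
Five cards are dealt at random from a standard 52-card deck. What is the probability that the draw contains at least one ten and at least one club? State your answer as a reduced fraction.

There are C(52,5) = 2598960 possible draws.
By inclusion-exclusion on the complements, draws missing all tens or all clubs: C(48,5) + C(39,5) − C(36,5) = 1712304 + 575757 − 376992 = 1911069.
So draws with at least one of each: 2598960 − 1911069 = 687891, probability 687891/2598960 = 229297/866320.

229297/866320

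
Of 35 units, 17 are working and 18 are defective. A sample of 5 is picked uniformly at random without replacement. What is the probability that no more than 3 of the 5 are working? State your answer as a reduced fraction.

Total selections: C(35,5) = 324632.
Count the complement (more than 3 working): C(17,4)·C(18,1) + C(17,5)·C(18,0) = 42840 + 6188 = 49028.
Probability = 1 − 49028/324632 = 275604/324632 = 579/682.

579/682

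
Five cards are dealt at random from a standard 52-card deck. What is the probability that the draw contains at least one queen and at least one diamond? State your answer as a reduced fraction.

229297/866320

There are C(52,5) = 2598960 possible draws.
By inclusion-exclusion on the complements, draws missing all queens or all diamonds: C(48,5) + C(39,5) − C(36,5) = 1712304 + 575757 − 376992 = 1911069.
So draws with at least one of each: 2598960 − 1911069 = 687891, probability 687891/2598960 = 229297/866320.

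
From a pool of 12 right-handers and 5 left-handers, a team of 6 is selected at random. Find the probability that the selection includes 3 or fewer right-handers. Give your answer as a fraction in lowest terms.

Total selections: C(17,6) = 12376.
Favorable selections (3 or fewer right-handers): C(12,1)·C(5,5) + C(12,2)·C(5,4) + C(12,3)·C(5,3) = 12 + 330 + 2200 = 2542.
Probability = 2542/12376 = 1271/6188.

1271/6188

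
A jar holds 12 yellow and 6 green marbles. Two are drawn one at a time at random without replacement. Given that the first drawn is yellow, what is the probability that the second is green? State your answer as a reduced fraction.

After removing one yellow, 17 remain: 11 yellow and 6 green.
So the probability the next is green is 6/17.

6/17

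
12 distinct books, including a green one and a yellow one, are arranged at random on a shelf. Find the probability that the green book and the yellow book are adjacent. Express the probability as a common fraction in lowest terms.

1/6

There are 12! = 479001600 arrangements.
Treat the green book and the yellow book as a block: 11! arrangements of the blocks × 2 orders within the block = 2·39916800 = 79833600.
Probability = 79833600/479001600 = 1/6.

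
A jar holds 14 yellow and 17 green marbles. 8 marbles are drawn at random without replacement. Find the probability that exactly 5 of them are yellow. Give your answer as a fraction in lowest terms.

20944/121365

There are C(31,8) = 7888725 ways to choose 8 from 31.
Selections with exactly 5 yellow: choose 5 of the 14 yellow and 3 of the 17 green, C(14,5)·C(17,3) = 2002·680 = 1361360.
Probability = 1361360/7888725 = 20944/121365.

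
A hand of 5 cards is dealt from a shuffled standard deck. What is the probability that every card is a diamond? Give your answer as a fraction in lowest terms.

There are C(52,5) = 2598960 possible 5-card hands.
Hands that are all diamonds: C(13,5) = 1287.
Probability = 1287/2598960 = 33/66640.

33/66640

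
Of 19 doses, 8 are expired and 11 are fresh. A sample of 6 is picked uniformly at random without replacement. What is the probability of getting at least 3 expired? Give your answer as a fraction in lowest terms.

Total selections: C(19,6) = 27132.
Count the complement (fewer than 3 expired): C(8,0)·C(11,6) + C(8,1)·C(11,5) + C(8,2)·C(11,4) = 462 + 3696 + 9240 = 13398.
Probability = 1 − 13398/27132 = 13734/27132 = 327/646.

327/646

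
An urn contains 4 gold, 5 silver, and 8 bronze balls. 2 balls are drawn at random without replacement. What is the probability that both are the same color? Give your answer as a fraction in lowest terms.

There are C(17,2) = 136 ways to draw 2 balls.
All same color: C(4,2) + C(5,2) + C(8,2) = 6 + 10 + 28 = 44.
Probability = 44/136 = 11/34.

11/34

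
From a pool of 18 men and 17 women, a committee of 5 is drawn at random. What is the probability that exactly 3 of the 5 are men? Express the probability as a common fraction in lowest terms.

There are C(35,5) = 324632 ways to choose 5 from 35.
Selections with exactly 3 men: choose 3 of the 18 men and 2 of the 17 women, C(18,3)·C(17,2) = 816·136 = 110976.
Probability = 110976/324632 = 816/2387.

816/2387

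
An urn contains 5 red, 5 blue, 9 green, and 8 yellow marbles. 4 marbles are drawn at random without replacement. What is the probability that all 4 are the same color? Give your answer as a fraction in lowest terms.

103/8775

There are C(27,4) = 17550 ways to draw 4 marbles.
All same color: C(5,4) + C(5,4) + C(9,4) + C(8,4) = 5 + 5 + 126 + 70 = 206.
Probability = 206/17550 = 103/8775.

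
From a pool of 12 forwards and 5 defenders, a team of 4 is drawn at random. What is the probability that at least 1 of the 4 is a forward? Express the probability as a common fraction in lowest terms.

475/476

Total selections: C(17,4) = 2380.
The complement is all 4 are defenders: C(5,4) = 5.
Probability = 1 − 5/2380 = 2375/2380 = 475/476.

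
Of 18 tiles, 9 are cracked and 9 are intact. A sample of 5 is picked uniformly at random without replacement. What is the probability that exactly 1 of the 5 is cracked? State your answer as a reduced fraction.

9/68

Total number of selections: C(18,5) = 8568.
Selections with exactly 1 cracked: choose 1 of the 9 cracked and 4 of the 9 intact, C(9,1)·C(9,4) = 9·126 = 1134.
Probability = 1134/8568 = 9/68.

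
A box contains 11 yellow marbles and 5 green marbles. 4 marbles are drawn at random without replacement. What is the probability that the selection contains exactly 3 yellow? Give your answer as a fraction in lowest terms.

The sample space is all 4-subsets of the 16: C(16,4) = 1820.
Selections with exactly 3 yellow: choose 3 of the 11 yellow and 1 of the 5 green, C(11,3)·C(5,1) = 165·5 = 825.
Probability = 825/1820 = 165/364.

165/364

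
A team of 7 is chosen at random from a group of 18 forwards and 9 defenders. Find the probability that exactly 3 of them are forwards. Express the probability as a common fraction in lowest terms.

Total number of selections: C(27,7) = 888030.
Selections with exactly 3 forwards: choose 3 of the 18 forwards and 4 of the 9 defenders, C(18,3)·C(9,4) = 816·126 = 102816.
Probability = 102816/888030 = 1904/16445.

1904/16445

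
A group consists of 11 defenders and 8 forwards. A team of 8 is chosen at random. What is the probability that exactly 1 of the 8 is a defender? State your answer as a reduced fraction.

44/37791

The sample space is all 8-subsets of the 19: C(19,8) = 75582.
Selections with exactly 1 defender: choose 1 of the 11 defenders and 7 of the 8 forwards, C(11,1)·C(8,7) = 11·8 = 88.
Probability = 88/75582 = 44/37791.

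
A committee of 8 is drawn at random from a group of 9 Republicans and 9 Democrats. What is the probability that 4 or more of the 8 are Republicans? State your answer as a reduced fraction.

Total selections: C(18,8) = 43758.
Count the complement (fewer than 4 Republicans): C(9,0)·C(9,8) + C(9,1)·C(9,7) + C(9,2)·C(9,6) + C(9,3)·C(9,5) = 9 + 324 + 3024 + 10584 = 13941.
Probability = 1 − 13941/43758 = 29817/43758 = 3313/4862.

3313/4862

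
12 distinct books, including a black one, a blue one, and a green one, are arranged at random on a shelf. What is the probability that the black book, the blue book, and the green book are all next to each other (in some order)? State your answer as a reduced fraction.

There are 12! = 479001600 arrangements.
Treat the three as one block: 10! placements × 3! orders within the block = 3628800·6 = 21772800.
Probability = 21772800/479001600 = 1/22.

1/22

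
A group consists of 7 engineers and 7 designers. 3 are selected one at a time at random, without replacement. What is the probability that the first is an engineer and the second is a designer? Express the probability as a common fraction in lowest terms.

7/26

Multiply the conditional probabilities at each draw: 7/14 · 7/13 = 49/182 = 7/26.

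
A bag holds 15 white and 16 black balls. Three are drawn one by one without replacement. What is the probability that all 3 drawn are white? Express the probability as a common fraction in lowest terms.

91/899

Multiply the conditional probabilities at each draw: 15/31 · 14/30 · 13/29 = 2730/26970 = 91/899.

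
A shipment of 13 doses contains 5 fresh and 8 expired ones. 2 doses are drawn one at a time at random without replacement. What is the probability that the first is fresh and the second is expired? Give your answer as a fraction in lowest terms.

Multiply the conditional probabilities at each draw: 5/13 · 8/12 = 40/156 = 10/39.

10/39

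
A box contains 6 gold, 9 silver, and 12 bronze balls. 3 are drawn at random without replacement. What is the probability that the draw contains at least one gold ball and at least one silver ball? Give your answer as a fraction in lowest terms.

There are C(27,3) = 2925 possible draws.
By inclusion-exclusion on the complements, draws missing all gold or all silver: C(21,3) + C(18,3) − C(12,3) = 1330 + 816 − 220 = 1926.
So draws with at least one of each: 2925 − 1926 = 999, probability 999/2925 = 111/325.

111/325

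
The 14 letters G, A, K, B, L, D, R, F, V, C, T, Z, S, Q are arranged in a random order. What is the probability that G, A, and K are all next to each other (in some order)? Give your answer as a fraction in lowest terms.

3/91

There are 14! = 87178291200 arrangements.
Treat the three as one block: 12! placements × 3! orders within the block = 479001600·6 = 2874009600.
Probability = 2874009600/87178291200 = 3/91.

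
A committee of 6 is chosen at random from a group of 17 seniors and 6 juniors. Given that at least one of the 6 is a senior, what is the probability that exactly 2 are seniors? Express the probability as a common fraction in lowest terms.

Work in counts. Selections with at least one senior: C(23,6) − C(6,6) = 100947 − 1 = 100946.
Of those, selections where exactly 2 are seniors: C(17,2)·C(6,4) = 136·15 = 2040.
Conditional probability = 2040/100946 = 60/2969.

60/2969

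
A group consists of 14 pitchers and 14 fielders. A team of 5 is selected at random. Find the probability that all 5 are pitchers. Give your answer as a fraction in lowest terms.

There are C(28,5) = 98280 possible selections.
Selections with all pitchers: C(14,5) = 2002.
Probability = 2002/98280 = 11/540.

11/540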